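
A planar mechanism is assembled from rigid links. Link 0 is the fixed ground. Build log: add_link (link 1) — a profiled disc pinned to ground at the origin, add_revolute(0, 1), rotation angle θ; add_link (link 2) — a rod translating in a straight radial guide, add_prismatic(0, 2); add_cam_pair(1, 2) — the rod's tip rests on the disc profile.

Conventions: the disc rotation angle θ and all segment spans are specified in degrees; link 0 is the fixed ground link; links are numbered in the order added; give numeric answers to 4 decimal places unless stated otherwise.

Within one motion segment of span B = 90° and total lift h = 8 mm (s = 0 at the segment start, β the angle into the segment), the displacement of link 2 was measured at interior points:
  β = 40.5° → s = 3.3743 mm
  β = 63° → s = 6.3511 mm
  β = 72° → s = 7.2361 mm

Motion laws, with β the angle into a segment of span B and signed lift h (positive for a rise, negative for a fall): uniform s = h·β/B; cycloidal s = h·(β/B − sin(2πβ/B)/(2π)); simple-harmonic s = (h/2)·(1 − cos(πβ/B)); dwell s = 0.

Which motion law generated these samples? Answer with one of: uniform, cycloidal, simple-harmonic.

candidates at β/B = r: uniform s = h·r (linear in β); cycloidal s = h·(r − sin(2πr)/(2π)); simple-harmonic s = (h/2)(1 − cos(πr))
β=40.5°: printed 3.3743 | uniform 3.6000, cycloidal 3.2065, simple-harmonic 3.3743
β=63°: printed 6.3511 | uniform 5.6000, cycloidal 6.8109, simple-harmonic 6.3511
β=72°: printed 7.2361 | uniform 6.4000, cycloidal 7.6109, simple-harmonic 7.2361
only one law matches every sample → simple-harmonic

simple-harmonic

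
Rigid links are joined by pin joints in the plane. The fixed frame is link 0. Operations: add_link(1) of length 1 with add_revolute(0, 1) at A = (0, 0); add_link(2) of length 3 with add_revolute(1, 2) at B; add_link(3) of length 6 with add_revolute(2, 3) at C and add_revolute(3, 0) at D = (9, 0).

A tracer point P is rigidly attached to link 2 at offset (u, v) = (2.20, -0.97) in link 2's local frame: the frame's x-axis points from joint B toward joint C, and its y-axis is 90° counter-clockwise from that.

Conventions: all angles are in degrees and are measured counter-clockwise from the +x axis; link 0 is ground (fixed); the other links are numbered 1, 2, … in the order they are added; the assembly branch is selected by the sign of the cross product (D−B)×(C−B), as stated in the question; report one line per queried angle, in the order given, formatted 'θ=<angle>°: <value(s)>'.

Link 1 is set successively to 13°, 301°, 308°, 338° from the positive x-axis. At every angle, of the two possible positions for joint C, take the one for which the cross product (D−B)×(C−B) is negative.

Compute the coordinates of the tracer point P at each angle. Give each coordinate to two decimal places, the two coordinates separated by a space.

A=(0,0), D=(9.00,0)
θ=13°: B = A + 1.00·(cos13°, sin13°) = (0.9744, 0.2250)
θ=13°: |BD| = 8.0288
θ=13°: circle(B,3.00) ∩ circle(D,6.00): a=2.3329, h=1.8861
θ=13°:   candidates: C₊=(3.3592,2.0450) cross=15.143; C₋=(3.2535,-1.7258) cross=-15.143
θ=13°:   branch - wants cross < 0 → take C=(3.2535,-1.7258) (cross=-15.143)
θ=13°: ex = (C−B)/|BC| = (0.7597,-0.6502); ey = (0.6502,0.7597)
θ=13°: P = B + 2.20·ex + -0.97·ey = (2.0150,-1.9425)
θ=301°: B = A + 1.00·(cos301°, sin301°) = (0.5150, -0.8572)
θ=301°: |BD| = 8.5281
θ=301°: circle(B,3.00) ∩ circle(D,6.00): a=2.6811, h=1.3460
θ=301°:   candidates: C₊=(3.0473,0.7515) cross=11.479; C₋=(3.3178,-1.9269) cross=-11.479
θ=301°:   branch - wants cross < 0 → take C=(3.3178,-1.9269) (cross=-11.479)
θ=301°: ex = (C−B)/|BC| = (0.9343,-0.3566); ey = (0.3566,0.9343)
θ=301°: P = B + 2.20·ex + -0.97·ey = (2.2245,-2.5479)
θ=308°: B = A + 1.00·(cos308°, sin308°) = (0.6157, -0.7880)
θ=308°: |BD| = 8.4213
θ=308°: circle(B,3.00) ∩ circle(D,6.00): a=2.6076, h=1.4834
θ=308°:   candidates: C₊=(3.0730,0.9329) cross=12.493; C₋=(3.3506,-2.0209) cross=-12.493
θ=308°:   branch - wants cross < 0 → take C=(3.3506,-2.0209) (cross=-12.493)
θ=308°: ex = (C−B)/|BC| = (0.9116,-0.4110); ey = (0.4110,0.9116)
θ=308°: P = B + 2.20·ex + -0.97·ey = (2.2226,-2.5765)
θ=338°: B = A + 1.00·(cos338°, sin338°) = (0.9272, -0.3746)
θ=338°: |BD| = 8.0815
θ=338°: circle(B,3.00) ∩ circle(D,6.00): a=2.3703, h=1.8390
θ=338°:   candidates: C₊=(3.2097,1.5723) cross=14.862; C₋=(3.3801,-2.1017) cross=-14.862
θ=338°:   branch - wants cross < 0 → take C=(3.3801,-2.1017) (cross=-14.862)
θ=338°: ex = (C−B)/|BC| = (0.8177,-0.5757); ey = (0.5757,0.8177)
θ=338°: P = B + 2.20·ex + -0.97·ey = (2.1676,-2.4343)

θ=13°: 2.02 -1.94
θ=301°: 2.22 -2.55
θ=308°: 2.22 -2.58
θ=338°: 2.17 -2.43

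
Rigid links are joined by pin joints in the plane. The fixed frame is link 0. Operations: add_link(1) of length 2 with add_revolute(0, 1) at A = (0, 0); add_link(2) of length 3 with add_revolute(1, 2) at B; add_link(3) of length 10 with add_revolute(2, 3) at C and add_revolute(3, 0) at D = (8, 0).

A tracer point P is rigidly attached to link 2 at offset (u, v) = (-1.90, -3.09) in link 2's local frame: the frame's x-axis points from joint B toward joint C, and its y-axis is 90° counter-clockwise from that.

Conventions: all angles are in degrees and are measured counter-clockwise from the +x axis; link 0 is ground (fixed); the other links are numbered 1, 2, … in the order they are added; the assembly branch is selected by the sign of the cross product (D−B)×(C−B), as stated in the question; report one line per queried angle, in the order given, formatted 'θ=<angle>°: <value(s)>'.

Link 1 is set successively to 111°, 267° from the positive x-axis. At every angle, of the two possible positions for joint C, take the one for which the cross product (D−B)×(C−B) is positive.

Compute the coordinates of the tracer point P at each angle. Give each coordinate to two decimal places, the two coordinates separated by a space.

A=(0,0), D=(8.00,0)
θ=111°: B = A + 2.00·(cos111°, sin111°) = (-0.7167, 1.8672)
θ=111°: |BD| = 8.9145
θ=111°: circle(B,3.00) ∩ circle(D,10.00): a=-0.6468, h=2.9294
θ=111°:   candidates: C₊=(-0.7356,4.8671) cross=26.114; C₋=(-1.9628,-0.8618) cross=-26.114
θ=111°:   branch + wants cross > 0 → take C=(-0.7356,4.8671) (cross=26.114)
θ=111°: ex = (C−B)/|BC| = (-0.0063,1.0000); ey = (-1.0000,-0.0063)
θ=111°: P = B + -1.90·ex + -3.09·ey = (2.3852,-0.0133)
θ=267°: B = A + 2.00·(cos267°, sin267°) = (-0.1047, -1.9973)
θ=267°: |BD| = 8.3471
θ=267°: circle(B,3.00) ∩ circle(D,10.00): a=-1.2774, h=2.7145
θ=267°:   candidates: C₊=(-1.9945,0.3327) cross=22.658; C₋=(-0.6955,-4.9385) cross=-22.658
θ=267°:   branch + wants cross > 0 → take C=(-1.9945,0.3327) (cross=22.658)
θ=267°: ex = (C−B)/|BC| = (-0.6299,0.7767); ey = (-0.7767,-0.6299)
θ=267°: P = B + -1.90·ex + -3.09·ey = (3.4920,-1.5264)

θ=111°: 2.39 -0.01
θ=267°: 3.49 -1.53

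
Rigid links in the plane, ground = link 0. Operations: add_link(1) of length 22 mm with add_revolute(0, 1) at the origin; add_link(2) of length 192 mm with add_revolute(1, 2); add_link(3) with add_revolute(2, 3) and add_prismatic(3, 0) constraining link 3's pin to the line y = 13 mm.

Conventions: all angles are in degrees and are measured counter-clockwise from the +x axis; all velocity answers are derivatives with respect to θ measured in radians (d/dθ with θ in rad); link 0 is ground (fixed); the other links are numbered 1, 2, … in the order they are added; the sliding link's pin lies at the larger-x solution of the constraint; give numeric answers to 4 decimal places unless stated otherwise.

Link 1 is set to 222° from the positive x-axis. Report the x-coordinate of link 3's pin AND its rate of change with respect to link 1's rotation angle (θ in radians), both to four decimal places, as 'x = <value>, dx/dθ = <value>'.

geometry: r = 22 mm, L = 192 mm, e = 13 mm
crank pin P = (r cos θ, r sin θ) = (-16.349186, -14.720873)
h = r sin θ − e = -14.720873 − 13 = -27.720873
x = r cos θ + √(L² − h²) = -16.349186 + 189.988297 = 173.639111
dx/dθ = −r sin θ − h·r cos θ/√(L² − h²) (θ in radians; h = -27.720873) = 12.335391

x = 173.6391, dx/dθ = 12.3354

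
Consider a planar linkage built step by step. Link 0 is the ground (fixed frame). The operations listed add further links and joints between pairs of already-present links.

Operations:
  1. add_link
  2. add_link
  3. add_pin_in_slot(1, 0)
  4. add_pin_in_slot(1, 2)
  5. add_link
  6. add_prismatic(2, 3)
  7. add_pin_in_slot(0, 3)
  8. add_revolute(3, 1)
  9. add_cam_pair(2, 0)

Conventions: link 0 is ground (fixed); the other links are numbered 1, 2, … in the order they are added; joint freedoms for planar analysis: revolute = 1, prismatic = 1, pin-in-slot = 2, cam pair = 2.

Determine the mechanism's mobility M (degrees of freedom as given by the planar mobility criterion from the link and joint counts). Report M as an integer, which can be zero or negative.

ground; <1,0,0>
#1 <2,0,0>
#2 <3,0,0>
PS:1↔0 J2 <3,0,1>
PS:1↔2 J2 <3,0,2>
#3 <4,0,2>
P:2↔3 J1 <4,1,2>
PS:0↔3 J2 <4,1,3>
R:3↔1 J1 <4,2,3>
C:2↔0 J2 <4,2,4>
3×3 − 2×2 − 1×4 = 1

M = 1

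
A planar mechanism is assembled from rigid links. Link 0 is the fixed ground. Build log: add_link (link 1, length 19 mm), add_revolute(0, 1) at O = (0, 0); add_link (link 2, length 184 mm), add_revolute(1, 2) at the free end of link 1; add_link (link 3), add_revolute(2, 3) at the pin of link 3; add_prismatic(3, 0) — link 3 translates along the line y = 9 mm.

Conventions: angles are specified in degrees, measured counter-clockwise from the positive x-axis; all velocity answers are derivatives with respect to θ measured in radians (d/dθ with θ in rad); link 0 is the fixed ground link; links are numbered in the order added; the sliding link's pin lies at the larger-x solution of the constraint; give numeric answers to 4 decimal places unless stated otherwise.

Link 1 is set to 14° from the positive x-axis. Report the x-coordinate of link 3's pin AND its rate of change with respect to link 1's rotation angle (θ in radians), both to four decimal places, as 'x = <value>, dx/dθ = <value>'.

geometry: r = 19 mm, L = 184 mm, e = 9 mm
crank pin P = (r cos θ, r sin θ) = (18.435619, 4.596516)
h = r sin θ − e = 4.596516 − 9 = -4.403484
x = r cos θ + √(L² − h²) = 18.435619 + 183.947300 = 202.382919
dx/dθ = −r sin θ − h·r cos θ/√(L² − h²) (θ in radians; h = -4.403484) = -4.155189

x = 202.3829, dx/dθ = -4.1552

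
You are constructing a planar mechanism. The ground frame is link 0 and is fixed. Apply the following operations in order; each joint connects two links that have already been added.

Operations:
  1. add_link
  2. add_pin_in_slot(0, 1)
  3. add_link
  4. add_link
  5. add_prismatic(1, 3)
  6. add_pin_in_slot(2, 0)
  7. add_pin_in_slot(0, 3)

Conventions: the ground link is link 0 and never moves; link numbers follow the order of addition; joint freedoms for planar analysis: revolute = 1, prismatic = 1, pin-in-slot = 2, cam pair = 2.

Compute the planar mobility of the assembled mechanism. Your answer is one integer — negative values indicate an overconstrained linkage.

L=1 J1=0 J2=0
add link → L=2 J1=0 J2=0
PS@0,1 dof=2 J2 → L=2 J1=0 J2=1
add link → L=3 J1=0 J2=1
add link → L=4 J1=0 J2=1
P@1,3 dof=1 J1 → L=4 J1=1 J2=1
PS@2,0 dof=2 J2 → L=4 J1=1 J2=2
PS@0,3 dof=2 J2 → L=4 J1=1 J2=3
M=3(L−1)−2J1−J2=3·3−2·1−3=4

M = 4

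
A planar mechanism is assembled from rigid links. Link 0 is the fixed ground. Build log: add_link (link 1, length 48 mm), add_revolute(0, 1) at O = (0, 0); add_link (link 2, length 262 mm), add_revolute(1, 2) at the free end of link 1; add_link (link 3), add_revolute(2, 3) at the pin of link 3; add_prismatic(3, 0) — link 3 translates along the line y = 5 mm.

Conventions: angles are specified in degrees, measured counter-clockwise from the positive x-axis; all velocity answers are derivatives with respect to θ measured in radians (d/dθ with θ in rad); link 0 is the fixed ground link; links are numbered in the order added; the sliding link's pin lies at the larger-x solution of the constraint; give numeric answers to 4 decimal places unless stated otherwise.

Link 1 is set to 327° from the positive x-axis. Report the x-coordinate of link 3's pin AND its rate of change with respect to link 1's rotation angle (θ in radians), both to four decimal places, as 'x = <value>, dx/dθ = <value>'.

geometry: r = 48 mm, L = 262 mm, e = 5 mm
crank pin P = (r cos θ, r sin θ) = (40.256187, -26.142674)
h = r sin θ − e = -26.142674 − 5 = -31.142674
x = r cos θ + √(L² − h²) = 40.256187 + 260.142526 = 300.398713
dx/dθ = −r sin θ − h·r cos θ/√(L² − h²) (θ in radians; h = -31.142674) = 30.961898

x = 300.3987, dx/dθ = 30.9619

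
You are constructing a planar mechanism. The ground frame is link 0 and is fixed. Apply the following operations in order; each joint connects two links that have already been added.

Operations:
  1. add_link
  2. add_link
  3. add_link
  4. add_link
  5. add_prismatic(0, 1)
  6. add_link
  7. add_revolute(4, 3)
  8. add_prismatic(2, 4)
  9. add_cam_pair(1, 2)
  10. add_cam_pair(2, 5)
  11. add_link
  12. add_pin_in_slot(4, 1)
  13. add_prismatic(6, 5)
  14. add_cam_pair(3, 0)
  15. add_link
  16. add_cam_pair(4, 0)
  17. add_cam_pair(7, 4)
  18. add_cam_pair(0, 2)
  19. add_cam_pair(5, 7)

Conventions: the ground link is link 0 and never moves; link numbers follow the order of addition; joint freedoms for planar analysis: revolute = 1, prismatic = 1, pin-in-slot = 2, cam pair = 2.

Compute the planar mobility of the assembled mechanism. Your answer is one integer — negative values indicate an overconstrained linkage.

ground; <1,0,0>
#1 <2,0,0>
#2 <3,0,0>
#3 <4,0,0>
#4 <5,0,0>
P:0↔1 J1 <5,1,0>
#5 <6,1,0>
R:4↔3 J1 <6,2,0>
P:2↔4 J1 <6,3,0>
C:1↔2 J2 <6,3,1>
C:2↔5 J2 <6,3,2>
#6 <7,3,2>
PS:4↔1 J2 <7,3,3>
P:6↔5 J1 <7,4,3>
C:3↔0 J2 <7,4,4>
#7 <8,4,4>
C:4↔0 J2 <8,4,5>
C:7↔4 J2 <8,4,6>
C:0↔2 J2 <8,4,7>
C:5↔7 J2 <8,4,8>
3×7 − 2×4 − 1×8 = 5

M = 5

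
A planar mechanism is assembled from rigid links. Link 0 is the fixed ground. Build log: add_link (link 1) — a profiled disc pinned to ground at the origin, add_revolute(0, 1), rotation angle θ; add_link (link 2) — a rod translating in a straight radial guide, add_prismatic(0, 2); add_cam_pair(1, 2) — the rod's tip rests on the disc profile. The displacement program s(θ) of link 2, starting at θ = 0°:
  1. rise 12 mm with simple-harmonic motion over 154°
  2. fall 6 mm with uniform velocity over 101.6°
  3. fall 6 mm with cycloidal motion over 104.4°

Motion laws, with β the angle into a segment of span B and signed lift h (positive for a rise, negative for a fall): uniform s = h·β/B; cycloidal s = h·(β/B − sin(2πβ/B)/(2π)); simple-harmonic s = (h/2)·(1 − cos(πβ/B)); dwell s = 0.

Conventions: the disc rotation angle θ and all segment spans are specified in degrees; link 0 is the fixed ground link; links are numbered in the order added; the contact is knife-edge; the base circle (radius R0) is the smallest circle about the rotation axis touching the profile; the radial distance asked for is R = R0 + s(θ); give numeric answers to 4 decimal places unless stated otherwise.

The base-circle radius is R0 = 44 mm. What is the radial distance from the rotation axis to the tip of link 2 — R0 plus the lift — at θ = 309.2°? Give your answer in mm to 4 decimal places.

seg 1 [0°–154°] simple-harmonic, h=12: full span → s += 12 → s = 12.0000
seg 2 [154°–255.6°] uniform, h=-6: full span → s += -6 → s = 6.0000
seg 3 [255.6°–360°] cycloidal, h=-6: θ=309.2° here. β=53.6, B=104.4. -6·(0.5134 − sin(2π·0.5134)/(2π)) = -3.1608 → s = 2.8392
R = R0 + s = 44 + 2.8392 = 46.8392

46.8392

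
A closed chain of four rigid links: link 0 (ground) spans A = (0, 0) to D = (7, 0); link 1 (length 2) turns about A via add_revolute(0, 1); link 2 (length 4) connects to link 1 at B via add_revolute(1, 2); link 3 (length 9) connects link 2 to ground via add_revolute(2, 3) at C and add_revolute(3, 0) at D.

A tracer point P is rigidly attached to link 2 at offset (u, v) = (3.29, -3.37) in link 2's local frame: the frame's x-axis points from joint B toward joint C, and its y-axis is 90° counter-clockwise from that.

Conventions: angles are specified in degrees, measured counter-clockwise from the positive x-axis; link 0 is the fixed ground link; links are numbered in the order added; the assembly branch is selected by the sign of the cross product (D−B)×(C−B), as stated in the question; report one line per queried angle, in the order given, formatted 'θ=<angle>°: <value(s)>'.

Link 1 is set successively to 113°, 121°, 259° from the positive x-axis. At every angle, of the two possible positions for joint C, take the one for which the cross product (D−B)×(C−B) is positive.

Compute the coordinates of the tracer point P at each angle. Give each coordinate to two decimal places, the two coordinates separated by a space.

A=(0,0), D=(7.00,0)
θ=113°: B = A + 2.00·(cos113°, sin113°) = (-0.7815, 1.8410)
θ=113°: |BD| = 7.9963
θ=113°: circle(B,4.00) ∩ circle(D,9.00): a=-0.0663, h=3.9995
θ=113°:   candidates: C₊=(0.0749,5.7483) cross=31.981; C₋=(-1.7667,-2.0357) cross=-31.981
θ=113°:   branch + wants cross > 0 → take C=(0.0749,5.7483) (cross=31.981)
θ=113°: ex = (C−B)/|BC| = (0.2141,0.9768); ey = (-0.9768,0.2141)
θ=113°: P = B + 3.29·ex + -3.37·ey = (3.2147,4.3333)
θ=121°: B = A + 2.00·(cos121°, sin121°) = (-1.0301, 1.7143)
θ=121°: |BD| = 8.2110
θ=121°: circle(B,4.00) ∩ circle(D,9.00): a=0.1474, h=3.9973
θ=121°:   candidates: C₊=(-0.0513,5.5927) cross=32.822; C₋=(-1.7205,-2.2256) cross=-32.822
θ=121°:   branch + wants cross > 0 → take C=(-0.0513,5.5927) (cross=32.822)
θ=121°: ex = (C−B)/|BC| = (0.2447,0.9696); ey = (-0.9696,0.2447)
θ=121°: P = B + 3.29·ex + -3.37·ey = (3.0425,4.0797)
θ=259°: B = A + 2.00·(cos259°, sin259°) = (-0.3816, -1.9633)
θ=259°: |BD| = 7.6382
θ=259°: circle(B,4.00) ∩ circle(D,9.00): a=-0.4358, h=3.9762
θ=259°:   candidates: C₊=(-1.8248,1.7673) cross=30.371; C₋=(0.2192,-5.9179) cross=-30.371
θ=259°:   branch + wants cross > 0 → take C=(-1.8248,1.7673) (cross=30.371)
θ=259°: ex = (C−B)/|BC| = (-0.3608,0.9326); ey = (-0.9326,-0.3608)
θ=259°: P = B + 3.29·ex + -3.37·ey = (1.5744,2.3210)

θ=113°: 3.21 4.33
θ=121°: 3.04 4.08
θ=259°: 1.57 2.32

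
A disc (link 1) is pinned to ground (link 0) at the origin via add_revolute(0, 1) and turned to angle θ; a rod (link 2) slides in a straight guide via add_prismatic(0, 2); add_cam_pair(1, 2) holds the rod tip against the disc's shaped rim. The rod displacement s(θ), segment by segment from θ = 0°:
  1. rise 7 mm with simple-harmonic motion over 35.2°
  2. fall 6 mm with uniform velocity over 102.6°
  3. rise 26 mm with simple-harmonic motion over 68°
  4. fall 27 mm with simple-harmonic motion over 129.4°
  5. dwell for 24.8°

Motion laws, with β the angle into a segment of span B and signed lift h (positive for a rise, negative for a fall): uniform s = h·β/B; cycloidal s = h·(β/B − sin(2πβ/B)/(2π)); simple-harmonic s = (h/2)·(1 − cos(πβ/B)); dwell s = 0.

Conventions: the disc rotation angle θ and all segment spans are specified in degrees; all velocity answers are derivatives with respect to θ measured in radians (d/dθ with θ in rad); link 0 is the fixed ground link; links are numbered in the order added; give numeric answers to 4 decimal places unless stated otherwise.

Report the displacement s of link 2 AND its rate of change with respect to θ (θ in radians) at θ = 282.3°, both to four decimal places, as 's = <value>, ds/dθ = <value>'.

segment 1 (0° to 35.2°, simple-harmonic, h = 7) is passed completely: s = 0.0000 + (7) = 7.0000
segment 2 (35.2° to 137.8°, uniform, h = -6) is passed completely: s = 7.0000 + (-6) = 1.0000
segment 3 (137.8° to 205.8°, simple-harmonic, h = 26) is passed completely: s = 1.0000 + (26) = 27.0000
θ = 282.3° falls in segment 4 (205.8° to 335.2°, simple-harmonic, h = -27): β = 282.3 − 205.8 = 76.5°, B = 129.4°; Δs = -27/2·(1 − cos(π·0.5912)) = -17.3148; s = 27.0000 − 17.3148 = 9.6852
velocity in seg [205.8°–335.2°] (simple-harmonic), θ in radians: β = 76.5° = 1.3352 rad, B = 129.4° = 2.2585 rad; ds/dθ = (πh/(2B)) sin(πβ/B) = (π·(-27)/(2·2.2585)) sin(π·0.5912) = -18.013621 mm/rad

s = 9.6852, ds/dθ = -18.0136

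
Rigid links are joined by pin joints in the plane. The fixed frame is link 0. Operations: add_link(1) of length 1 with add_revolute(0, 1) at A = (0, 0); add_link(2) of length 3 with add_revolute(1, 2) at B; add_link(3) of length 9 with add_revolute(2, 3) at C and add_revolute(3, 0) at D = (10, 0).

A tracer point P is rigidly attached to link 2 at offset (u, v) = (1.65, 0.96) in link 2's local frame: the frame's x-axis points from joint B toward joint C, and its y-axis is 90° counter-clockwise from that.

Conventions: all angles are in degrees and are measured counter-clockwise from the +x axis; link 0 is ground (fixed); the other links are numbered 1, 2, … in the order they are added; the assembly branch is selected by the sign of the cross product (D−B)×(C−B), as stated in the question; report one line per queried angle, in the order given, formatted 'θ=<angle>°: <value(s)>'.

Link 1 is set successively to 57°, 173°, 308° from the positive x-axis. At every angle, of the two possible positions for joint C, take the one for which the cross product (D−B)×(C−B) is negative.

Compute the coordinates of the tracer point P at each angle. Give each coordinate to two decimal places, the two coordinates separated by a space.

A=(0,0), D=(10.00,0)
θ=57°: B = A + 1.00·(cos57°, sin57°) = (0.5446, 0.8387)
θ=57°: |BD| = 9.4925
θ=57°: circle(B,3.00) ∩ circle(D,9.00): a=0.9538, h=2.8444
θ=57°:   candidates: C₊=(1.7460,3.5876) cross=27.000; C₋=(1.2434,-2.0788) cross=-27.000
θ=57°:   branch - wants cross < 0 → take C=(1.2434,-2.0788) (cross=-27.000)
θ=57°: ex = (C−B)/|BC| = (0.2329,-0.9725); ey = (0.9725,0.2329)
θ=57°: P = B + 1.65·ex + 0.96·ey = (1.8625,-0.5424)
θ=173°: B = A + 1.00·(cos173°, sin173°) = (-0.9925, 0.1219)
θ=173°: |BD| = 10.9932
θ=173°: circle(B,3.00) ∩ circle(D,9.00): a=2.2219, h=2.0158
θ=173°:   candidates: C₊=(1.2515,2.1129) cross=22.160; C₋=(1.2068,-1.9184) cross=-22.160
θ=173°:   branch - wants cross < 0 → take C=(1.2068,-1.9184) (cross=-22.160)
θ=173°: ex = (C−B)/|BC| = (0.7331,-0.6801); ey = (0.6801,0.7331)
θ=173°: P = B + 1.65·ex + 0.96·ey = (0.8700,-0.2965)
θ=308°: B = A + 1.00·(cos308°, sin308°) = (0.6157, -0.7880)
θ=308°: |BD| = 9.4174
θ=308°: circle(B,3.00) ∩ circle(D,9.00): a=0.8860, h=2.8662
θ=308°:   candidates: C₊=(1.2587,2.1423) cross=26.992; C₋=(1.7383,-3.5700) cross=-26.992
θ=308°:   branch - wants cross < 0 → take C=(1.7383,-3.5700) (cross=-26.992)
θ=308°: ex = (C−B)/|BC| = (0.3742,-0.9273); ey = (0.9273,0.3742)
θ=308°: P = B + 1.65·ex + 0.96·ey = (2.1234,-1.9589)

θ=57°: 1.86 -0.54
θ=173°: 0.87 -0.30
θ=308°: 2.12 -1.96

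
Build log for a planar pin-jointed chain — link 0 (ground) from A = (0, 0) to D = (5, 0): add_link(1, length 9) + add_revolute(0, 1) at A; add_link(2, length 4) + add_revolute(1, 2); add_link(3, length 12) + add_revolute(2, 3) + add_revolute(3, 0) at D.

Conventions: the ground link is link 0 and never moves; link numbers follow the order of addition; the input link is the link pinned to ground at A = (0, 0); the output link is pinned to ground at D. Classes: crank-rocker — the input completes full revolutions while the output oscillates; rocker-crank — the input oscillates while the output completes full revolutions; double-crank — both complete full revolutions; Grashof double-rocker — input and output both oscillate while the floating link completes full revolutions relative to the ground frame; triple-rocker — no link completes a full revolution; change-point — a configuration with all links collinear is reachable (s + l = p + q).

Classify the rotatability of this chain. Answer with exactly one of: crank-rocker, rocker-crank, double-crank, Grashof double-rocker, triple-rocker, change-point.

lengths: ground=5, input=9, coupler=4, output=12
sorted: s=4 (shortest), l=12 (longest), p+q=14
s + l = 16 vs p + q = 14
s + l > p + q → non-Grashof → no link fully rotates → triple-rocker

triple-rocker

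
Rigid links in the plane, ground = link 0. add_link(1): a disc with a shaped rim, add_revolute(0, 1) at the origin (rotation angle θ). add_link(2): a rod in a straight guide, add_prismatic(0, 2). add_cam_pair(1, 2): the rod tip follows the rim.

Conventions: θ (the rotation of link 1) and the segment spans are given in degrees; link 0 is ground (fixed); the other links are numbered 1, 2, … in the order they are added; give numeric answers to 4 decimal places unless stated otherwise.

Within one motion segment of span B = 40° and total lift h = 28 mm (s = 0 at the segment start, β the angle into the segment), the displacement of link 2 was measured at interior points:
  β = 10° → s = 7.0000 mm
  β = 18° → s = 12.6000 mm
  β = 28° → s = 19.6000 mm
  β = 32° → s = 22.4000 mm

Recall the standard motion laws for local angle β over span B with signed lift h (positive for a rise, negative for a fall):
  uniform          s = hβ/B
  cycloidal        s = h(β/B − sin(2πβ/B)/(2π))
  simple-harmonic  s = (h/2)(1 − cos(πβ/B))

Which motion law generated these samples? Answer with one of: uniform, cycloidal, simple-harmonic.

candidates at β/B = r: uniform s = h·r (linear in β); cycloidal s = h·(r − sin(2πr)/(2π)); simple-harmonic s = (h/2)(1 − cos(πr))
β=10°: printed 7.0000 | uniform 7.0000, cycloidal 2.5437, simple-harmonic 4.1005
β=18°: printed 12.6000 | uniform 12.6000, cycloidal 11.2229, simple-harmonic 11.8099
β=28°: printed 19.6000 | uniform 19.6000, cycloidal 23.8382, simple-harmonic 22.2290
β=32°: printed 22.4000 | uniform 22.4000, cycloidal 26.6382, simple-harmonic 25.3262
only one law matches every sample → uniform

uniform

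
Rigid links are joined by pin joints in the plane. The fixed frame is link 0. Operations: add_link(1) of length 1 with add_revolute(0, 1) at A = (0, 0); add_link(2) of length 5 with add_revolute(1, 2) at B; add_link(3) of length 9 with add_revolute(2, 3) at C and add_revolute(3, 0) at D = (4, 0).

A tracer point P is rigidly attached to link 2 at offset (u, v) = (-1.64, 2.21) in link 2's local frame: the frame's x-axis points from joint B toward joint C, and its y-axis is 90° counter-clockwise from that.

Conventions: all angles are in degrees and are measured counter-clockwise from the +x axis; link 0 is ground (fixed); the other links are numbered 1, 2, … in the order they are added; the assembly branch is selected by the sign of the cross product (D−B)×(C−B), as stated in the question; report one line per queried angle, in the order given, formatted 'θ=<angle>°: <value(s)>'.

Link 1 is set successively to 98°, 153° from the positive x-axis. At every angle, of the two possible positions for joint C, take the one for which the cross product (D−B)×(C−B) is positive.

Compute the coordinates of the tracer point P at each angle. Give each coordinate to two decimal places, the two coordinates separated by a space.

A=(0,0), D=(4.00,0)
θ=98°: B = A + 1.00·(cos98°, sin98°) = (-0.1392, 0.9903)
θ=98°: |BD| = 4.2560
θ=98°: circle(B,5.00) ∩ circle(D,9.00): a=-4.4510, h=2.2779
θ=98°:   candidates: C₊=(-3.9380,4.2413) cross=9.695; C₋=(-4.9980,-0.1895) cross=-9.695
θ=98°:   branch + wants cross > 0 → take C=(-3.9380,4.2413) (cross=9.695)
θ=98°: ex = (C−B)/|BC| = (-0.7598,0.6502); ey = (-0.6502,-0.7598)
θ=98°: P = B + -1.64·ex + 2.21·ey = (-0.3301,-1.7551)
θ=153°: B = A + 1.00·(cos153°, sin153°) = (-0.8910, 0.4540)
θ=153°: |BD| = 4.9120
θ=153°: circle(B,5.00) ∩ circle(D,9.00): a=-3.2443, h=3.8046
θ=153°:   candidates: C₊=(-3.7698,4.5421) cross=18.688; C₋=(-4.4730,-3.0344) cross=-18.688
θ=153°:   branch + wants cross > 0 → take C=(-3.7698,4.5421) (cross=18.688)
θ=153°: ex = (C−B)/|BC| = (-0.5758,0.8176); ey = (-0.8176,-0.5758)
θ=153°: P = B + -1.64·ex + 2.21·ey = (-1.7537,-2.1593)

θ=98°: -0.33 -1.76
θ=153°: -1.75 -2.16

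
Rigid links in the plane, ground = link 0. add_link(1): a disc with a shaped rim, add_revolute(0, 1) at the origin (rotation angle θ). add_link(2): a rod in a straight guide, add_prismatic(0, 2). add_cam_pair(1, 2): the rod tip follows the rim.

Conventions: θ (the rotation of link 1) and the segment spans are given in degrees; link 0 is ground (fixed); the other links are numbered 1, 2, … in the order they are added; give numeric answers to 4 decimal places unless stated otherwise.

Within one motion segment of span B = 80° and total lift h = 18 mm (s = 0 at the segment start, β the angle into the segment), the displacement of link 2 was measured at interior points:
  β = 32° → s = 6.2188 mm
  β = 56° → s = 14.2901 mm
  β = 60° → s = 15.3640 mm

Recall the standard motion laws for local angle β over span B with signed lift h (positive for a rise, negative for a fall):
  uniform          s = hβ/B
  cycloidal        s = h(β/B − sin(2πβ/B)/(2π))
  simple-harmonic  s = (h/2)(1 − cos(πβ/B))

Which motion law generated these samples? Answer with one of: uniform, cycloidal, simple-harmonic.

candidates at β/B = r: uniform s = h·r (linear in β); cycloidal s = h·(r − sin(2πr)/(2π)); simple-harmonic s = (h/2)(1 − cos(πr))
β=32°: printed 6.2188 | uniform 7.2000, cycloidal 5.5161, simple-harmonic 6.2188
β=56°: printed 14.2901 | uniform 12.6000, cycloidal 15.3246, simple-harmonic 14.2901
β=60°: printed 15.3640 | uniform 13.5000, cycloidal 16.3648, simple-harmonic 15.3640
only one law matches every sample → simple-harmonic

simple-harmonic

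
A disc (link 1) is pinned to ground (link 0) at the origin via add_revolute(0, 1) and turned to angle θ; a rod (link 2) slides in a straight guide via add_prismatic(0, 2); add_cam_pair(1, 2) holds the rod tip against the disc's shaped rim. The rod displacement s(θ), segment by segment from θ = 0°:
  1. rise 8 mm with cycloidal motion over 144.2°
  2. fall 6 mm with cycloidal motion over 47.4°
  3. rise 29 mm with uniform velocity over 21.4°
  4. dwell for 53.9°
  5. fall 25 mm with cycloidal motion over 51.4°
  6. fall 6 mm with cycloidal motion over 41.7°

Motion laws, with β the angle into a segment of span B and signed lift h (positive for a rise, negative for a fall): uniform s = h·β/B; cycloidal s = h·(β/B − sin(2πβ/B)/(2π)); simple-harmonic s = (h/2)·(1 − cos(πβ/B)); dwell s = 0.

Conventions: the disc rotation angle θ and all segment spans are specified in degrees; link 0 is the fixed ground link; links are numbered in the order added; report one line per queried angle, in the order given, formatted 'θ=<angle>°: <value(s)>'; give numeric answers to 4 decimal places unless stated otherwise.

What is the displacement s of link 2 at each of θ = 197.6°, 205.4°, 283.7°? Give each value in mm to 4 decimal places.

segment 1 (0° to 144.2°, cycloidal, h = 8) is passed completely: s = 0.0000 + (8) = 8.0000
segment 2 (144.2° to 191.6°, cycloidal, h = -6) is passed completely: s = 8.0000 + (-6) = 2.0000
θ = 197.6° falls in segment 3 (191.6° to 213°, uniform, h = 29): β = 197.6 − 191.6 = 6°, B = 21.4°; Δs = 29·6/21.4 = 8.1308; s = 2.0000 + 8.1308 = 10.1308
θ = 205.4° falls in segment 3 (191.6° to 213°, uniform, h = 29): β = 205.4 − 191.6 = 13.8°, B = 21.4°; Δs = 29·13.8/21.4 = 18.7009; s = 2.0000 + 18.7009 = 20.7009
segment 3 (191.6° to 213°, uniform, h = 29) is passed completely: s = 2.0000 + (29) = 31.0000
segment 4 (213° to 266.9°, dwell): s unchanged at 31.0000
θ = 283.7° falls in segment 5 (266.9° to 318.3°, cycloidal, h = -25): β = 283.7 − 266.9 = 16.8°, B = 51.4°; Δs = -25·(0.3268 − sin(2π·0.3268)/(2π)) = -4.6472; s = 31.0000 − 4.6472 = 26.3528

θ=197.6°: 10.1308
θ=205.4°: 20.7009
θ=283.7°: 26.3528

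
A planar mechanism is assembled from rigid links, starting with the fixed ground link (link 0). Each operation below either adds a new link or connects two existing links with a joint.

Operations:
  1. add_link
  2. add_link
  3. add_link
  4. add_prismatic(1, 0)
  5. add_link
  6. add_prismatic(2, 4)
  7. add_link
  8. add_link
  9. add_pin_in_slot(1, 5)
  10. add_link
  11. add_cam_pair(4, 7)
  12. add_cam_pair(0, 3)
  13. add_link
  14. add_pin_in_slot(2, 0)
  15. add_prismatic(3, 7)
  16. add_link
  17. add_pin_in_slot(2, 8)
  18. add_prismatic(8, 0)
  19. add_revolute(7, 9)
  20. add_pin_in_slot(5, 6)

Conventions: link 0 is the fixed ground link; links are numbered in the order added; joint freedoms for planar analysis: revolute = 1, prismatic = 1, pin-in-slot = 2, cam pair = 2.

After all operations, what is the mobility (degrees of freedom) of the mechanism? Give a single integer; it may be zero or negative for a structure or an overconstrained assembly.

link 0 = ground. State L|J1|J2 = 1|0|0
+link1  2|0|0
+link2  3|0|0
+link3  4|0|0
P(1,0) f=1→J1  4|1|0
+link4  5|1|0
P(2,4) f=1→J1  5|2|0
+link5  6|2|0
+link6  7|2|0
PS(1,5) f=2→J2  7|2|1
+link7  8|2|1
C(4,7) f=2→J2  8|2|2
C(0,3) f=2→J2  8|2|3
+link8  9|2|3
PS(2,0) f=2→J2  9|2|4
P(3,7) f=1→J1  9|3|4
+link9  10|3|4
PS(2,8) f=2→J2  10|3|5
P(8,0) f=1→J1  10|4|5
R(7,9) f=1→J1  10|5|5
PS(5,6) f=2→J2  10|5|6
M = 3(10−1)−2·5−6 = 27−10−6 = 11

M = 11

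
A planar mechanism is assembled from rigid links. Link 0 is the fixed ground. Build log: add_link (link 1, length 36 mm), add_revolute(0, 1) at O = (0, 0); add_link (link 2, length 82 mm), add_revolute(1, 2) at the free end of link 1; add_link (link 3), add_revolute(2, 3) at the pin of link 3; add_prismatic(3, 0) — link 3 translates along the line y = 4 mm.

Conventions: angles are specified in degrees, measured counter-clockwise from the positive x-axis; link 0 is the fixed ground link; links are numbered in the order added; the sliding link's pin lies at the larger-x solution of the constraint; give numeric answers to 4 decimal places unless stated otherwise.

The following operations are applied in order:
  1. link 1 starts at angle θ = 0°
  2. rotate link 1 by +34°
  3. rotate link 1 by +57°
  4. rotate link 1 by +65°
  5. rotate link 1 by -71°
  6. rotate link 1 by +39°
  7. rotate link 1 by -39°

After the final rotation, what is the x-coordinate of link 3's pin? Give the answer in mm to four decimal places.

geometry: r = 36 mm, L = 82 mm, e = 4 mm; θ starts at 0°
rotate link 1 by +34°: θ ← 0° +34° = 34°
rotate link 1 by +57°: θ ← 34° +57° = 91°
rotate link 1 by +65°: θ ← 91° +65° = 156°
rotate link 1 by -71°: θ ← 156° -71° = 85°
rotate link 1 by +39°: θ ← 85° +39° = 124°
rotate link 1 by -39°: θ ← 124° -39° = 85°
crank pin P = (r cos θ, r sin θ) = (3.137607, 35.863009)
h = r sin θ − e = 35.863009 − 4 = 31.863009
x = r cos θ + √(L² − h²) = 3.137607 + 75.556261 = 78.693868

78.6939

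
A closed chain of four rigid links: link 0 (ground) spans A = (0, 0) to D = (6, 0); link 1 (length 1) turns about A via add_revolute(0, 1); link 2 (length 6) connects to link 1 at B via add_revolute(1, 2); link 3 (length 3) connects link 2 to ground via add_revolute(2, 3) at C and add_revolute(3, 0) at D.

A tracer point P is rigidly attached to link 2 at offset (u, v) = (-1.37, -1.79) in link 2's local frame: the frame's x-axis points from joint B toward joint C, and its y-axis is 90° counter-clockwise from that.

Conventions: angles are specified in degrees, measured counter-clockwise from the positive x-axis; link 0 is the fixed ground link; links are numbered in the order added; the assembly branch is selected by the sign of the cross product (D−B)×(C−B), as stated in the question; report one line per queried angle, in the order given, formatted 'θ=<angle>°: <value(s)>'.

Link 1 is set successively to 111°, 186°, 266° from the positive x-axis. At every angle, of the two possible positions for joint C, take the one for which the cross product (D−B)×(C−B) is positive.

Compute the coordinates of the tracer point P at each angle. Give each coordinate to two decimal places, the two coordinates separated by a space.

A=(0,0), D=(6.00,0)
θ=111°: B = A + 1.00·(cos111°, sin111°) = (-0.3584, 0.9336)
θ=111°: |BD| = 6.4265
θ=111°: circle(B,6.00) ∩ circle(D,3.00): a=5.3139, h=2.7861
θ=111°:   candidates: C₊=(5.3039,2.9181) cross=17.905; C₋=(4.4945,-2.5949) cross=-17.905
θ=111°:   branch + wants cross > 0 → take C=(5.3039,2.9181) (cross=17.905)
θ=111°: ex = (C−B)/|BC| = (0.9437,0.3308); ey = (-0.3308,0.9437)
θ=111°: P = B + -1.37·ex + -1.79·ey = (-1.0592,-1.2088)
θ=186°: B = A + 1.00·(cos186°, sin186°) = (-0.9945, -0.1045)
θ=186°: |BD| = 6.9953
θ=186°: circle(B,6.00) ∩ circle(D,3.00): a=5.4275, h=2.5577
θ=186°:   candidates: C₊=(4.3942,2.5340) cross=17.892; C₋=(4.4706,-2.5809) cross=-17.892
θ=186°:   branch + wants cross > 0 → take C=(4.3942,2.5340) (cross=17.892)
θ=186°: ex = (C−B)/|BC| = (0.8981,0.4398); ey = (-0.4398,0.8981)
θ=186°: P = B + -1.37·ex + -1.79·ey = (-1.4378,-2.3146)
θ=266°: B = A + 1.00·(cos266°, sin266°) = (-0.0698, -0.9976)
θ=266°: |BD| = 6.1512
θ=266°: circle(B,6.00) ∩ circle(D,3.00): a=5.2703, h=2.8678
θ=266°:   candidates: C₊=(4.6657,2.6869) cross=17.640; C₋=(5.5958,-2.9727) cross=-17.640
θ=266°:   branch + wants cross > 0 → take C=(4.6657,2.6869) (cross=17.640)
θ=266°: ex = (C−B)/|BC| = (0.7892,0.6141); ey = (-0.6141,0.7892)
θ=266°: P = B + -1.37·ex + -1.79·ey = (-0.0518,-3.2516)

θ=111°: -1.06 -1.21
θ=186°: -1.44 -2.31
θ=266°: -0.05 -3.25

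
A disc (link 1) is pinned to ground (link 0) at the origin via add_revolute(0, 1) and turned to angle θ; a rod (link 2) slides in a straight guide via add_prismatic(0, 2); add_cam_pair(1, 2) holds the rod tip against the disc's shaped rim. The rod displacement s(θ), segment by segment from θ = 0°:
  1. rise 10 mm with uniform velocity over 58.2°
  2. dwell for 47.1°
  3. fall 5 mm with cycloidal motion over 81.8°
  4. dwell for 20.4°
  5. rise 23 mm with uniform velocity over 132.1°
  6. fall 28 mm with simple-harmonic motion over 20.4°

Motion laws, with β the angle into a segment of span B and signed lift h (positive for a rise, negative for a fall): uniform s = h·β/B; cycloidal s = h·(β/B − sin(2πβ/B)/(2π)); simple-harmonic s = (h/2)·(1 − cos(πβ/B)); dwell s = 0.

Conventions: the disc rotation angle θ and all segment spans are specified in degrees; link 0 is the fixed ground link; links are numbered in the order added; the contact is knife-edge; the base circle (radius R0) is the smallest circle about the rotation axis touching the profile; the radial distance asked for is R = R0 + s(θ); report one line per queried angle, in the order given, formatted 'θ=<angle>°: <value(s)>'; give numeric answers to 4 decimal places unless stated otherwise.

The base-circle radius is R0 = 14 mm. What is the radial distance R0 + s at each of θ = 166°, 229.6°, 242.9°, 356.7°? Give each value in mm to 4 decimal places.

segment 1 (0° to 58.2°, uniform, h = 10) is passed completely: s = 0.0000 + (10) = 10.0000
segment 2 (58.2° to 105.3°, dwell): s unchanged at 10.0000
θ = 166° falls in segment 3 (105.3° to 187.1°, cycloidal, h = -5): β = 166 − 105.3 = 60.7°, B = 81.8°; Δs = -5·(0.7421 − sin(2π·0.7421)/(2π)) = -4.5051; s = 10.0000 − 4.5051 = 5.4949
segment 3 (105.3° to 187.1°, cycloidal, h = -5) is passed completely: s = 10.0000 + (-5) = 5.0000
segment 4 (187.1° to 207.5°, dwell): s unchanged at 5.0000
θ = 229.6° falls in segment 5 (207.5° to 339.6°, uniform, h = 23): β = 229.6 − 207.5 = 22.1°, B = 132.1°; Δs = 23·22.1/132.1 = 3.8478; s = 5.0000 + 3.8478 = 8.8478
θ = 242.9° falls in segment 5 (207.5° to 339.6°, uniform, h = 23): β = 242.9 − 207.5 = 35.4°, B = 132.1°; Δs = 23·35.4/132.1 = 6.1635; s = 5.0000 + 6.1635 = 11.1635
segment 5 (207.5° to 339.6°, uniform, h = 23) is passed completely: s = 5.0000 + (23) = 28.0000
θ = 356.7° falls in segment 6 (339.6° to 360°, simple-harmonic, h = -28): β = 356.7 − 339.6 = 17.1°, B = 20.4°; Δs = -28/2·(1 − cos(π·0.8382)) = -26.2307; s = 28.0000 − 26.2307 = 1.7693
θ=166°: R = R0 + s = 14 + 5.4949 = 19.4949
θ=229.6°: R = R0 + s = 14 + 8.8478 = 22.8478
θ=242.9°: R = R0 + s = 14 + 11.1635 = 25.1635
θ=356.7°: R = R0 + s = 14 + 1.7693 = 15.7693

θ=166°: 19.4949
θ=229.6°: 22.8478
θ=242.9°: 25.1635
θ=356.7°: 15.7693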